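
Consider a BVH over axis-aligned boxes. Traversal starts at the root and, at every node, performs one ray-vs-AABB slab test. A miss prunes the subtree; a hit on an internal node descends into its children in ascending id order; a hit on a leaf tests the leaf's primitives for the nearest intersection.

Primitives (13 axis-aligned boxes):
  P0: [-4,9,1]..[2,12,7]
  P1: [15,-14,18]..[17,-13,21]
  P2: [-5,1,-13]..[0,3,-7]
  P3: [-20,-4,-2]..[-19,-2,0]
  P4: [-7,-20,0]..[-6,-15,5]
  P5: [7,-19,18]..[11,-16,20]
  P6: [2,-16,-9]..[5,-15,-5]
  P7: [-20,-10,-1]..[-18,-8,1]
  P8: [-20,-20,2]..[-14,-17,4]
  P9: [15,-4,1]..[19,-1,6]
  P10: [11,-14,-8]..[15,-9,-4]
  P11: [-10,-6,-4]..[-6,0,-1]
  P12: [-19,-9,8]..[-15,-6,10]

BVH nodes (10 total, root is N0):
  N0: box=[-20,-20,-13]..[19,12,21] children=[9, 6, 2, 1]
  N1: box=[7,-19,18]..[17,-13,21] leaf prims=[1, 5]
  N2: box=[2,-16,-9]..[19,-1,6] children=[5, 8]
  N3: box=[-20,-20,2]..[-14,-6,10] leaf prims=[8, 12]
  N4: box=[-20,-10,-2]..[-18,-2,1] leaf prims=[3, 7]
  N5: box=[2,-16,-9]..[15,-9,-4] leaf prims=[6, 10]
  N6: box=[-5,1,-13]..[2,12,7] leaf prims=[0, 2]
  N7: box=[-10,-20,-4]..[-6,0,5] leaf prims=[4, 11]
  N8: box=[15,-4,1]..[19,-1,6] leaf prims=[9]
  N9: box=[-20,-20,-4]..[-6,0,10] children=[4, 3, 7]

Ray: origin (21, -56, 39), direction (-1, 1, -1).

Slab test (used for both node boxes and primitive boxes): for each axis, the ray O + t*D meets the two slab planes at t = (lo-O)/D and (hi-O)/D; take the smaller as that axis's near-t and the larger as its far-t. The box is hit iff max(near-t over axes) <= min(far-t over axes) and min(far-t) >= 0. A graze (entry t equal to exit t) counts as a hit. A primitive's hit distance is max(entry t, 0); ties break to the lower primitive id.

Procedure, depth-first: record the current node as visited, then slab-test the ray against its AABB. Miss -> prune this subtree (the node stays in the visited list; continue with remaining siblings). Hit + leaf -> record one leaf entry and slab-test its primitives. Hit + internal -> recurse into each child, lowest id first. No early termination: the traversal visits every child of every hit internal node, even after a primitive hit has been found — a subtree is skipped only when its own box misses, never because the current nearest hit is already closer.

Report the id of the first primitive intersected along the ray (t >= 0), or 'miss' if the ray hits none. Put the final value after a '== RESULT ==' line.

Traverse from the root:
N0 x:[2,41] y:[36,68] z:[18,52] -> hit [36,41], descend [1, 2, 6, 9]
  N1 x:[4,14] y:[37,43] z:[18,21] -> miss, prune
  N2 x:[2,19] y:[40,55] z:[33,48] -> miss, prune
  N6 x:[19,26] y:[57,68] z:[32,52] -> miss, prune
  N9 x:[27,41] y:[36,56] z:[29,43] -> hit [36,41], descend [3, 4, 7]
    N3 x:[35,41] y:[36,50] z:[29,37] -> hit [36,37] leaf, test {P8@t=36, P12(miss)}
    N4 x:[39,41] y:[46,54] z:[38,41] -> miss, prune
    N7 x:[27,31] y:[36,56] z:[34,43] -> miss, prune

8 AABB tests over nodes [0, 1, 2, 6, 9, 3, 4, 7]; 1 leaf entered; closest P8.

== RESULT ==
8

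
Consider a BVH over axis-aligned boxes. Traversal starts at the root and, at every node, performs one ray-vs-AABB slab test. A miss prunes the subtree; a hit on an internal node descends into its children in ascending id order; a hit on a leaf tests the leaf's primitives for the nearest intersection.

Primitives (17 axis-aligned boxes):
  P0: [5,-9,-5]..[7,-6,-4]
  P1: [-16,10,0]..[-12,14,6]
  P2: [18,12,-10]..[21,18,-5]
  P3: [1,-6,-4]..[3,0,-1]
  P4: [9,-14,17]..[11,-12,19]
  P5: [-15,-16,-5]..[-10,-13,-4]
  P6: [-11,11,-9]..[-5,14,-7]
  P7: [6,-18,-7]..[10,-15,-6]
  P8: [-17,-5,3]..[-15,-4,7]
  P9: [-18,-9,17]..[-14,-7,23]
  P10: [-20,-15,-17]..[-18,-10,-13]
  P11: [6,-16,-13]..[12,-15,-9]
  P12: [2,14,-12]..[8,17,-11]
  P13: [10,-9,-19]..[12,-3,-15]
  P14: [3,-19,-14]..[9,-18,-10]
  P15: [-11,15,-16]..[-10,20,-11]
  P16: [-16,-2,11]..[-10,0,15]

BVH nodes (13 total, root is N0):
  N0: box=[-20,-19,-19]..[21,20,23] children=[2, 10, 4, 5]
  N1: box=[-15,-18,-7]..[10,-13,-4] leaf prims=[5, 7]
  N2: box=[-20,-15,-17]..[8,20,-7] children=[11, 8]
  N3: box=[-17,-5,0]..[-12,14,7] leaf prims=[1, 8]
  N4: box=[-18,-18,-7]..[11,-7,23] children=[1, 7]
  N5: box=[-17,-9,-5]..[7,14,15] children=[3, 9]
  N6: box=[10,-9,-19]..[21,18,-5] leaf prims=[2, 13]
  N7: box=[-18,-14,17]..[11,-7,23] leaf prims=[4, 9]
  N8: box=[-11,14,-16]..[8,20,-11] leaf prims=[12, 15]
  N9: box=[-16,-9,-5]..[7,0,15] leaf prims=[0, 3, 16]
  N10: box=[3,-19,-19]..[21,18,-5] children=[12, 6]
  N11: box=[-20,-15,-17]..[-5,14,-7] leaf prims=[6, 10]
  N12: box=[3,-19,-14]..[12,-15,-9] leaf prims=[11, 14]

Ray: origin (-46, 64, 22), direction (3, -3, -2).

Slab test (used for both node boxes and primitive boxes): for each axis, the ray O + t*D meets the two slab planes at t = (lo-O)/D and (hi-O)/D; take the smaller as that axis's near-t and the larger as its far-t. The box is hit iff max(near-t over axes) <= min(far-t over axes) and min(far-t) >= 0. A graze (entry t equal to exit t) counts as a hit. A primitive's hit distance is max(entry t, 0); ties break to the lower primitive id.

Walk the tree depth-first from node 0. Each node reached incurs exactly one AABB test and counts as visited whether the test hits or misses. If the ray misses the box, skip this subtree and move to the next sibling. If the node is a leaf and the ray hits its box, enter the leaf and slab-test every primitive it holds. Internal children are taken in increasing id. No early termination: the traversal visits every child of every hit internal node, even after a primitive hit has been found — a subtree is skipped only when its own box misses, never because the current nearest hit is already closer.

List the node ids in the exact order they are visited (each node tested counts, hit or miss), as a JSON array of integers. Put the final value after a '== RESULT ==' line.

Traverse from the root:
N0 x:[26/3,67/3] y:[44/3,83/3] z:[-1/2,41/2] -> hit [44/3,41/2], descend [2, 4, 5, 10]
  N2 x:[26/3,18] y:[44/3,79/3] z:[29/2,39/2] -> hit [44/3,18], descend [8, 11]
    N8 x:[35/3,18] y:[44/3,50/3] z:[33/2,19] -> hit [33/2,50/3] leaf, test {P12@t=33/2, P15(miss)}
    N11 x:[26/3,41/3] y:[50/3,79/3] z:[29/2,39/2] -> miss, prune
  N4 x:[28/3,19] y:[71/3,82/3] z:[-1/2,29/2] -> miss, prune
  N5 x:[29/3,53/3] y:[50/3,73/3] z:[7/2,27/2] -> miss, prune
  N10 x:[49/3,67/3] y:[46/3,83/3] z:[27/2,41/2] -> hit [49/3,41/2], descend [6, 12]
    N6 x:[56/3,67/3] y:[46/3,73/3] z:[27/2,41/2] -> hit [56/3,41/2] leaf, test {P2(miss), P13(miss)}
    N12 x:[49/3,58/3] y:[79/3,83/3] z:[31/2,18] -> miss, prune

Summary -> nodes [0, 2, 8, 11, 4, 5, 10, 6, 12]; box-tests=9; leaf-entries=2; first=P12

== RESULT ==
[0, 2, 8, 11, 4, 5, 10, 6, 12]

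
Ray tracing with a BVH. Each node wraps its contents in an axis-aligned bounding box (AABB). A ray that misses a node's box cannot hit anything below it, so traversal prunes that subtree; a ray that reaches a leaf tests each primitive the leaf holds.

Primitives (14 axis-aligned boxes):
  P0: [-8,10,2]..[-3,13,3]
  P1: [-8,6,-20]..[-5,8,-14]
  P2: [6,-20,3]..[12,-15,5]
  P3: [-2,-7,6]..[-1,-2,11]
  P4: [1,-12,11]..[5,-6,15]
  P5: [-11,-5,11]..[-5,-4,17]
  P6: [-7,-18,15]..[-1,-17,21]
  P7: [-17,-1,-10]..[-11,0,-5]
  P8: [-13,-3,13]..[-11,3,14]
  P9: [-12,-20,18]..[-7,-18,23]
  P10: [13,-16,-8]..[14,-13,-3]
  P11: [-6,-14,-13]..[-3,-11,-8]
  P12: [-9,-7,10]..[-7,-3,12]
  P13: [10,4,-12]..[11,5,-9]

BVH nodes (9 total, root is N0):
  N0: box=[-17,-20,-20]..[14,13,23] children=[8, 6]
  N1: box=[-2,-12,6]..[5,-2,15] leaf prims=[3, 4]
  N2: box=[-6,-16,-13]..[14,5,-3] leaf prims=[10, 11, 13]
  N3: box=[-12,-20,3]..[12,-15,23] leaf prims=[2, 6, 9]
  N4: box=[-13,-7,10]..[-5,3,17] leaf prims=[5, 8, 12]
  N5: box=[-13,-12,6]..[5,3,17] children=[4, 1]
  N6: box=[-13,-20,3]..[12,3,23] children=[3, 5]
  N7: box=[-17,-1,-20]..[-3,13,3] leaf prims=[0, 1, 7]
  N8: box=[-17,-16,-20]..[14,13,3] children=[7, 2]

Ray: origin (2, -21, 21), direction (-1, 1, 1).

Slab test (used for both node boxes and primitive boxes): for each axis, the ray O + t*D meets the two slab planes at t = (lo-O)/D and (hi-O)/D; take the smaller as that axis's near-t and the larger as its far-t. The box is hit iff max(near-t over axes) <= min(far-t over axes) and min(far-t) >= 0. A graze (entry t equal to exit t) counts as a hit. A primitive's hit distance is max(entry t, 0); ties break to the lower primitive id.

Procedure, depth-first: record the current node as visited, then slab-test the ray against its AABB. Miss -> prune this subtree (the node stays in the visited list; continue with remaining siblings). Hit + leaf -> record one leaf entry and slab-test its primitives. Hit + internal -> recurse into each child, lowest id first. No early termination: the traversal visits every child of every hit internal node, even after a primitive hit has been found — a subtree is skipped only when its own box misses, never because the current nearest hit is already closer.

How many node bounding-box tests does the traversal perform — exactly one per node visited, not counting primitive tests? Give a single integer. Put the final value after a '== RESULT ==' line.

Trace the traversal:
N0 x:[-12,19] y:[1,34] z:[-41,2] -> hit [1,2], descend [6, 8]
  N6 x:[-10,15] y:[1,24] z:[-18,2] -> hit [1,2], descend [3, 5]
    N3 x:[-10,14] y:[1,6] z:[-18,2] -> hit [1,2] leaf, test {P2(miss), P6(miss), P9(miss)}
    N5 x:[-3,15] y:[9,24] z:[-15,-4] -> miss, prune
  N8 x:[-12,19] y:[5,34] z:[-41,-18] -> miss, prune

5 AABB tests over nodes [0, 6, 3, 5, 8]; 1 leaf entered; closest miss.

== RESULT ==
5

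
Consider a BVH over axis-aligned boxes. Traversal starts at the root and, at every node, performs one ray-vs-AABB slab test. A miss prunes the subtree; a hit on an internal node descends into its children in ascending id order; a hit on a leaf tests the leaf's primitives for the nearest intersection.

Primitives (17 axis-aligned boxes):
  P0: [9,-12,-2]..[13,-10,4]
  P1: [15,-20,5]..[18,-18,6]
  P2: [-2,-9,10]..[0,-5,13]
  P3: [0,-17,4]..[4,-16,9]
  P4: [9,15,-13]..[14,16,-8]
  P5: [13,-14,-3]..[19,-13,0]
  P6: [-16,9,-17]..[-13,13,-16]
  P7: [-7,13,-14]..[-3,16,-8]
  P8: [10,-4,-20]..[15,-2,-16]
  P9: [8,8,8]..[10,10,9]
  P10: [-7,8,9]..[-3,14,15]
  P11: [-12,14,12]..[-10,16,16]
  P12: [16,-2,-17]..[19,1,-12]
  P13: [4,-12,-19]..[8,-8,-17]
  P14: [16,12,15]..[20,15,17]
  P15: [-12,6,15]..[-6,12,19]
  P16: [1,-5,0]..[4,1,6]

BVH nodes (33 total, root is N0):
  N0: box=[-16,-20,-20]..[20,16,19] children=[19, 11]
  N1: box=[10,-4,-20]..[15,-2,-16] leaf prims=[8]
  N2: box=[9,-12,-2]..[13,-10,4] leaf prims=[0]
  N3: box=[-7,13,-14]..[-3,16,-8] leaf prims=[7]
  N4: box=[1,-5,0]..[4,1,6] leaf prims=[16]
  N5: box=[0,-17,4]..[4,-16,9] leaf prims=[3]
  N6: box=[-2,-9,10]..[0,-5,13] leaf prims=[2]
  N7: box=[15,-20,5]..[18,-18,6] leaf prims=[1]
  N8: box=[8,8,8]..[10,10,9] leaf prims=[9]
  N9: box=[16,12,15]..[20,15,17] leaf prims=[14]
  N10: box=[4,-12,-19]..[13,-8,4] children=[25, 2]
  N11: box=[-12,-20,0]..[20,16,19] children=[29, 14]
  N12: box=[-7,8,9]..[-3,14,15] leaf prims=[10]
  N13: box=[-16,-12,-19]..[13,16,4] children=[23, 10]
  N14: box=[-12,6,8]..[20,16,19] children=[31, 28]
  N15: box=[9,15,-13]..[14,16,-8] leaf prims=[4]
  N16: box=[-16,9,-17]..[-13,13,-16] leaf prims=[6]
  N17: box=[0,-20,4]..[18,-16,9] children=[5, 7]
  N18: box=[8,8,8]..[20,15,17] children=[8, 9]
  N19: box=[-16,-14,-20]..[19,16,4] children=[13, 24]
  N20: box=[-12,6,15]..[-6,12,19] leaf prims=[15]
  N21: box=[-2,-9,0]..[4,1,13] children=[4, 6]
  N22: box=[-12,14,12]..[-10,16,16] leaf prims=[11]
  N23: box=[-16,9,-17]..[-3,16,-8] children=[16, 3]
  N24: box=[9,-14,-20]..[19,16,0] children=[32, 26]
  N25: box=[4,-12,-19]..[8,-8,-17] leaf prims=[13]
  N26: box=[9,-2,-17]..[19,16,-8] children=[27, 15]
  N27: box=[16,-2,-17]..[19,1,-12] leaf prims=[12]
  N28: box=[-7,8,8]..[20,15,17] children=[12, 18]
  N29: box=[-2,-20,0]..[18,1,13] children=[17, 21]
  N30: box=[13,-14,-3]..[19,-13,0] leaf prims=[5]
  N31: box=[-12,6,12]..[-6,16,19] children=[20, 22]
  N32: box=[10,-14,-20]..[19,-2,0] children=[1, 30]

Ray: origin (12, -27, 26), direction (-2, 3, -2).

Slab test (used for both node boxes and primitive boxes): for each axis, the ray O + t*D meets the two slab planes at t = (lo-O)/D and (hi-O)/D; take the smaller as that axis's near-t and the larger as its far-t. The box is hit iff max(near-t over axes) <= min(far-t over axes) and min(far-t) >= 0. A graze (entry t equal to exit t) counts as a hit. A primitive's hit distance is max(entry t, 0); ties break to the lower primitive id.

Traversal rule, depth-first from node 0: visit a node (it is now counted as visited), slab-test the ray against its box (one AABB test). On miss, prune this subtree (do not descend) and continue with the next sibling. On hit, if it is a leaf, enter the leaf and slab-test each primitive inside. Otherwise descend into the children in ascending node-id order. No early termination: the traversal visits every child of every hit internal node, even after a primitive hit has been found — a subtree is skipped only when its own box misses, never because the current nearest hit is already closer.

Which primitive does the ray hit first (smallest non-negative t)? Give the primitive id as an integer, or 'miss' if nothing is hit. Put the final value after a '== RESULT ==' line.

Traverse from the root:
N0 x:[-4,14] y:[7/3,43/3] z:[7/2,23] -> hit [7/2,14], descend [11, 19]
  N11 x:[-4,12] y:[7/3,43/3] z:[7/2,13] -> hit [7/2,12], descend [14, 29]
    N14 x:[-4,12] y:[11,43/3] z:[7/2,9] -> miss, prune
    N29 x:[-3,7] y:[7/3,28/3] z:[13/2,13] -> hit [13/2,7], descend [17, 21]
      N17 x:[-3,6] y:[7/3,11/3] z:[17/2,11] -> miss, prune
      N21 x:[4,7] y:[6,28/3] z:[13/2,13] -> hit [13/2,7], descend [4, 6]
        N4 x:[4,11/2] y:[22/3,28/3] z:[10,13] -> miss, prune
        N6 x:[6,7] y:[6,22/3] z:[13/2,8] -> hit [13/2,7] leaf, test {P2@t=13/2}
  N19 x:[-7/2,14] y:[13/3,43/3] z:[11,23] -> hit [11,14], descend [13, 24]
    N13 x:[-1/2,14] y:[5,43/3] z:[11,45/2] -> hit [11,14], descend [10, 23]
      N10 x:[-1/2,4] y:[5,19/3] z:[11,45/2] -> miss, prune
      N23 x:[15/2,14] y:[12,43/3] z:[17,43/2] -> miss, prune
    N24 x:[-7/2,3/2] y:[13/3,43/3] z:[13,23] -> miss, prune

Summary -> nodes [0, 11, 14, 29, 17, 21, 4, 6, 19, 13, 10, 23, 24]; box-tests=13; leaf-entries=1; first=P2

== RESULT ==
2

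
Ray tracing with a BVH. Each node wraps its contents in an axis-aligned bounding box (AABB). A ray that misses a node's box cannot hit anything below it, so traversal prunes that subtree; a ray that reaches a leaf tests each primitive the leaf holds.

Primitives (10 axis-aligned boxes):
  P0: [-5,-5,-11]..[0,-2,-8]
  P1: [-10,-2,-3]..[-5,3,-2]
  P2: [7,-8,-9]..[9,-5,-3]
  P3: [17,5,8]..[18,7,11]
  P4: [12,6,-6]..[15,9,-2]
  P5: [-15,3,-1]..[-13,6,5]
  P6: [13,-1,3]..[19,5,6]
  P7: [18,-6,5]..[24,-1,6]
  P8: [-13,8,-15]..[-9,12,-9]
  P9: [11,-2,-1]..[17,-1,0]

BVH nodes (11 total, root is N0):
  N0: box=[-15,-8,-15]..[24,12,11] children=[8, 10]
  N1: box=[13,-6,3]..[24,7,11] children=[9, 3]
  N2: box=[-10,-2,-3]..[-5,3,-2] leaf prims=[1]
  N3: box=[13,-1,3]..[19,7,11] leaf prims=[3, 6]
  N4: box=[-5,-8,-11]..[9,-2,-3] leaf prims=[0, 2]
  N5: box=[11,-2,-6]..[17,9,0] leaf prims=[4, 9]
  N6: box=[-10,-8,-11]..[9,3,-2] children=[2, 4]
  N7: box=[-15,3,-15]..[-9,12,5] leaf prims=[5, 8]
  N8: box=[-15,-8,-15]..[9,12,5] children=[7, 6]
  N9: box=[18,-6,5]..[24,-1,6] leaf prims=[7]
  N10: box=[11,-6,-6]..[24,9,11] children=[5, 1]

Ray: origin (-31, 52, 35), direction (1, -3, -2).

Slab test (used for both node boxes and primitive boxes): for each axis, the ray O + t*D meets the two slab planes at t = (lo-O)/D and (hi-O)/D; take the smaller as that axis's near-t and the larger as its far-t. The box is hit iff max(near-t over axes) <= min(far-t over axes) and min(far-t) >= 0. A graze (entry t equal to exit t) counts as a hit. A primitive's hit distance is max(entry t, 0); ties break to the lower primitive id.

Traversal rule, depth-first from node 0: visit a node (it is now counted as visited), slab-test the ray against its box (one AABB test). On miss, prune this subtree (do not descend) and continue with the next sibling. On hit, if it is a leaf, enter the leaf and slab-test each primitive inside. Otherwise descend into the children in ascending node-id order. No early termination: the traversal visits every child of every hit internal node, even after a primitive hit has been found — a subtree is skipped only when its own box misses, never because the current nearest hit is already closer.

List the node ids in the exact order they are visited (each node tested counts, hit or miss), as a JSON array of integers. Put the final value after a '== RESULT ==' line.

Trace the traversal:
N0 x:[16,55] y:[40/3,20] z:[12,25] -> hit [16,20], descend [8, 10]
  N8 x:[16,40] y:[40/3,20] z:[15,25] -> hit [16,20], descend [6, 7]
    N6 x:[21,40] y:[49/3,20] z:[37/2,23] -> miss, prune
    N7 x:[16,22] y:[40/3,49/3] z:[15,25] -> hit [16,49/3] leaf, test {P5@t=16, P8(miss)}
  N10 x:[42,55] y:[43/3,58/3] z:[12,41/2] -> miss, prune

Visited [0, 8, 6, 7, 10]. Tests: 5 box, 1 leaf. Nearest: P5.

== RESULT ==
[0, 8, 6, 7, 10]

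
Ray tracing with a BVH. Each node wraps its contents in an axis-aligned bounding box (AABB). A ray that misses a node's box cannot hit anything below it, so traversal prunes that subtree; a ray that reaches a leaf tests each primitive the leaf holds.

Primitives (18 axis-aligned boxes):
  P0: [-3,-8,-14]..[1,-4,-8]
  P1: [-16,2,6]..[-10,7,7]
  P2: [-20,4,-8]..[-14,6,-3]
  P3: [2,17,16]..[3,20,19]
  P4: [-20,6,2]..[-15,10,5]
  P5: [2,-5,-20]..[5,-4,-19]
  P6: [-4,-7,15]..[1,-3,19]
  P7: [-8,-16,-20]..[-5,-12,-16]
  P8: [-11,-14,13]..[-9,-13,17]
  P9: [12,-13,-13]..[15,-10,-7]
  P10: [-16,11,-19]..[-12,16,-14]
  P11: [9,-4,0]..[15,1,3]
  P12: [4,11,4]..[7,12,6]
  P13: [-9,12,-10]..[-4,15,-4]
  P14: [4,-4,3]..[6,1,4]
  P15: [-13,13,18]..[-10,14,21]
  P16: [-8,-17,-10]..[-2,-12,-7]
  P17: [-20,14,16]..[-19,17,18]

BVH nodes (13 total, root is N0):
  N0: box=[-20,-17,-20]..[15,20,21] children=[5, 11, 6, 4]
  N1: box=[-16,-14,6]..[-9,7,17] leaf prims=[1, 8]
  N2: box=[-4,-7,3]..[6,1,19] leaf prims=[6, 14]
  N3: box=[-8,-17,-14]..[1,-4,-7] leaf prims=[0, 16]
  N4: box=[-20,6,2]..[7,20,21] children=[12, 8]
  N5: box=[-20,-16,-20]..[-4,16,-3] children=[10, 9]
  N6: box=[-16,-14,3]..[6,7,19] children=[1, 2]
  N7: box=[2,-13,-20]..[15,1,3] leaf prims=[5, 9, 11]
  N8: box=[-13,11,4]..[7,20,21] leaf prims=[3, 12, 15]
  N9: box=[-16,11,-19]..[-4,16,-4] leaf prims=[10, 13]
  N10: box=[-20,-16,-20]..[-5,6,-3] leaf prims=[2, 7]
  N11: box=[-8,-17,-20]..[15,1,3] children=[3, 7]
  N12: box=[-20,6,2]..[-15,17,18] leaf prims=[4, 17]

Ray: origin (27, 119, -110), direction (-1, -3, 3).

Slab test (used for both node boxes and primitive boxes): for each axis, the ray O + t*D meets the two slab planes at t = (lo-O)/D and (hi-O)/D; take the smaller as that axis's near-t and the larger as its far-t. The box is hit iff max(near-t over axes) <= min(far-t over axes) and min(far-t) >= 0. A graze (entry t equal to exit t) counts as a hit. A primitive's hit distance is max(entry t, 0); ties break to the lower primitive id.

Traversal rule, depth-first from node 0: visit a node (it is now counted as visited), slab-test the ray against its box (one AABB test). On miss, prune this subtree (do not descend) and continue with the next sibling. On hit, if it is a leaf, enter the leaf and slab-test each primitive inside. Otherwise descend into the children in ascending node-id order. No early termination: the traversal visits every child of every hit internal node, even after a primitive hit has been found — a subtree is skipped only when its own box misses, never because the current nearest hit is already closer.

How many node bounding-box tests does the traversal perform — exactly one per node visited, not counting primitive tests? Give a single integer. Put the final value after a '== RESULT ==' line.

Walk:
N0 x:[12,47] y:[33,136/3] z:[30,131/3] -> hit [33,131/3], descend [4, 5, 6, 11]
  N4 x:[20,47] y:[33,113/3] z:[112/3,131/3] -> hit [112/3,113/3], descend [8, 12]
    N8 x:[20,40] y:[33,36] z:[38,131/3] -> miss, prune
    N12 x:[42,47] y:[34,113/3] z:[112/3,128/3] -> miss, prune
  N5 x:[31,47] y:[103/3,45] z:[30,107/3] -> hit [103/3,107/3], descend [9, 10]
    N9 x:[31,43] y:[103/3,36] z:[91/3,106/3] -> hit [103/3,106/3] leaf, test {P10(miss), P13@t=104/3}
    N10 x:[32,47] y:[113/3,45] z:[30,107/3] -> miss, prune
  N6 x:[21,43] y:[112/3,133/3] z:[113/3,43] -> hit [113/3,43], descend [1, 2]
    N1 x:[36,43] y:[112/3,133/3] z:[116/3,127/3] -> hit [116/3,127/3] leaf, test {P1@t=116/3, P8(miss)}
    N2 x:[21,31] y:[118/3,42] z:[113/3,43] -> miss, prune
  N11 x:[12,35] y:[118/3,136/3] z:[30,113/3] -> miss, prune

order=[0, 4, 8, 12, 5, 9, 10, 6, 1, 2, 11]  |boxes|=11  |leaves|=2  hit=P13

== RESULT ==
11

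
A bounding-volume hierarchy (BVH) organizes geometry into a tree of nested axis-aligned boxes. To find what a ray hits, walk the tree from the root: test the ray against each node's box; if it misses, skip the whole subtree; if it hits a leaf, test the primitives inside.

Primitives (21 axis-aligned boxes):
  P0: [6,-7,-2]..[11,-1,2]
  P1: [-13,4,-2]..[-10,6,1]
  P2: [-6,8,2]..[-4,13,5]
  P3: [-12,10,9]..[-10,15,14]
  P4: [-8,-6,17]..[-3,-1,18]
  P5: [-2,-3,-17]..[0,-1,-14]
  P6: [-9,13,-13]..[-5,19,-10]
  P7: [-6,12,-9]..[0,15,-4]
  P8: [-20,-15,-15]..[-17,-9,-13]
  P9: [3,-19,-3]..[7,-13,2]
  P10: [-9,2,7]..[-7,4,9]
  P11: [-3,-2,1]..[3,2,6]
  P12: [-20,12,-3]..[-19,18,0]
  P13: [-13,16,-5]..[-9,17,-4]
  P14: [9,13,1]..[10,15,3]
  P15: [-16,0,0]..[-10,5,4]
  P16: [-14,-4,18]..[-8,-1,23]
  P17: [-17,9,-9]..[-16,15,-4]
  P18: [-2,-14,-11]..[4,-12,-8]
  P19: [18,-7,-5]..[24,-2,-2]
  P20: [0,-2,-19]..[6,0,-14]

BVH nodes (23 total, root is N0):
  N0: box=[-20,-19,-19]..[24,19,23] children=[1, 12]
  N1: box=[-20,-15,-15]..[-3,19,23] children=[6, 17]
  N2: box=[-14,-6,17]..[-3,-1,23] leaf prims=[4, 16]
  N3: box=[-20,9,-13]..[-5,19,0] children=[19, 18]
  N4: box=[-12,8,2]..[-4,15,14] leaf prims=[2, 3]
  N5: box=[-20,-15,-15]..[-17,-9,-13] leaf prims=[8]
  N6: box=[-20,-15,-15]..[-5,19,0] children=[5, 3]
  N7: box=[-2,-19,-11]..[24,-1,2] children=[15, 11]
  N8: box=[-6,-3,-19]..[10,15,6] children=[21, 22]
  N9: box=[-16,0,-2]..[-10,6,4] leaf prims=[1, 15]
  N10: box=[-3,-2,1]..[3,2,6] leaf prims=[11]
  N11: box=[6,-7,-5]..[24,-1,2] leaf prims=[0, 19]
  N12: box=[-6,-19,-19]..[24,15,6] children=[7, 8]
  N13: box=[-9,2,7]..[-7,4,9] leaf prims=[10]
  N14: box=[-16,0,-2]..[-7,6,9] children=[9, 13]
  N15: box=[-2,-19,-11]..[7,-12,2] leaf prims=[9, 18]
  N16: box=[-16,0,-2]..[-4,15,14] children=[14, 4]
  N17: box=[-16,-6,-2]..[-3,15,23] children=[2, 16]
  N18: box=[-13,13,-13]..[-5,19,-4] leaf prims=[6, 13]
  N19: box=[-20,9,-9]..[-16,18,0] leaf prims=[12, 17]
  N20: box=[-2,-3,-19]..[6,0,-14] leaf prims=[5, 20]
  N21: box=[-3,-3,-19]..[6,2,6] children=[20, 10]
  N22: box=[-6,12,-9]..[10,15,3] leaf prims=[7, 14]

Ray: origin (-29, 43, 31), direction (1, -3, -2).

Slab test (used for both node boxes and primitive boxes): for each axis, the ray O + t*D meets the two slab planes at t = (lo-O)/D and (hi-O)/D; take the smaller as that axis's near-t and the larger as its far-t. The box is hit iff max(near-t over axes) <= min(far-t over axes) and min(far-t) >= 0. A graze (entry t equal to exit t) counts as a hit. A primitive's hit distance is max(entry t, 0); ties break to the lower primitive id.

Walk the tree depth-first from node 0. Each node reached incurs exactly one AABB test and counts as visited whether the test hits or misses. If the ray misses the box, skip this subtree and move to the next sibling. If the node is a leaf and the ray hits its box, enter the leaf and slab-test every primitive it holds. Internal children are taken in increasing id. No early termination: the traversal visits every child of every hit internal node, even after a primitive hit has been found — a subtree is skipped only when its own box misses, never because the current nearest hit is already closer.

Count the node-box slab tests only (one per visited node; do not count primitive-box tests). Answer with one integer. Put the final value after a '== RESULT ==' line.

Traverse from the root:
N0 x:[9,53] y:[8,62/3] z:[4,25] -> hit [9,62/3], descend [1, 12]
  N1 x:[9,26] y:[8,58/3] z:[4,23] -> hit [9,58/3], descend [6, 17]
    N6 x:[9,24] y:[8,58/3] z:[31/2,23] -> hit [31/2,58/3], descend [3, 5]
      N3 x:[9,24] y:[8,34/3] z:[31/2,22] -> miss, prune
      N5 x:[9,12] y:[52/3,58/3] z:[22,23] -> miss, prune
    N17 x:[13,26] y:[28/3,49/3] z:[4,33/2] -> hit [13,49/3], descend [2, 16]
      N2 x:[15,26] y:[44/3,49/3] z:[4,7] -> miss, prune
      N16 x:[13,25] y:[28/3,43/3] z:[17/2,33/2] -> hit [13,43/3], descend [4, 14]
        N4 x:[17,25] y:[28/3,35/3] z:[17/2,29/2] -> miss, prune
        N14 x:[13,22] y:[37/3,43/3] z:[11,33/2] -> hit [13,43/3], descend [9, 13]
          N9 x:[13,19] y:[37/3,43/3] z:[27/2,33/2] -> hit [27/2,43/3] leaf, test {P1(miss), P15@t=27/2}
          N13 x:[20,22] y:[13,41/3] z:[11,12] -> miss, prune
  N12 x:[23,53] y:[28/3,62/3] z:[25/2,25] -> miss, prune

Visited [0, 1, 6, 3, 5, 17, 2, 16, 4, 14, 9, 13, 12]. Tests: 13 box, 1 leaf. Nearest: P15.

== RESULT ==
13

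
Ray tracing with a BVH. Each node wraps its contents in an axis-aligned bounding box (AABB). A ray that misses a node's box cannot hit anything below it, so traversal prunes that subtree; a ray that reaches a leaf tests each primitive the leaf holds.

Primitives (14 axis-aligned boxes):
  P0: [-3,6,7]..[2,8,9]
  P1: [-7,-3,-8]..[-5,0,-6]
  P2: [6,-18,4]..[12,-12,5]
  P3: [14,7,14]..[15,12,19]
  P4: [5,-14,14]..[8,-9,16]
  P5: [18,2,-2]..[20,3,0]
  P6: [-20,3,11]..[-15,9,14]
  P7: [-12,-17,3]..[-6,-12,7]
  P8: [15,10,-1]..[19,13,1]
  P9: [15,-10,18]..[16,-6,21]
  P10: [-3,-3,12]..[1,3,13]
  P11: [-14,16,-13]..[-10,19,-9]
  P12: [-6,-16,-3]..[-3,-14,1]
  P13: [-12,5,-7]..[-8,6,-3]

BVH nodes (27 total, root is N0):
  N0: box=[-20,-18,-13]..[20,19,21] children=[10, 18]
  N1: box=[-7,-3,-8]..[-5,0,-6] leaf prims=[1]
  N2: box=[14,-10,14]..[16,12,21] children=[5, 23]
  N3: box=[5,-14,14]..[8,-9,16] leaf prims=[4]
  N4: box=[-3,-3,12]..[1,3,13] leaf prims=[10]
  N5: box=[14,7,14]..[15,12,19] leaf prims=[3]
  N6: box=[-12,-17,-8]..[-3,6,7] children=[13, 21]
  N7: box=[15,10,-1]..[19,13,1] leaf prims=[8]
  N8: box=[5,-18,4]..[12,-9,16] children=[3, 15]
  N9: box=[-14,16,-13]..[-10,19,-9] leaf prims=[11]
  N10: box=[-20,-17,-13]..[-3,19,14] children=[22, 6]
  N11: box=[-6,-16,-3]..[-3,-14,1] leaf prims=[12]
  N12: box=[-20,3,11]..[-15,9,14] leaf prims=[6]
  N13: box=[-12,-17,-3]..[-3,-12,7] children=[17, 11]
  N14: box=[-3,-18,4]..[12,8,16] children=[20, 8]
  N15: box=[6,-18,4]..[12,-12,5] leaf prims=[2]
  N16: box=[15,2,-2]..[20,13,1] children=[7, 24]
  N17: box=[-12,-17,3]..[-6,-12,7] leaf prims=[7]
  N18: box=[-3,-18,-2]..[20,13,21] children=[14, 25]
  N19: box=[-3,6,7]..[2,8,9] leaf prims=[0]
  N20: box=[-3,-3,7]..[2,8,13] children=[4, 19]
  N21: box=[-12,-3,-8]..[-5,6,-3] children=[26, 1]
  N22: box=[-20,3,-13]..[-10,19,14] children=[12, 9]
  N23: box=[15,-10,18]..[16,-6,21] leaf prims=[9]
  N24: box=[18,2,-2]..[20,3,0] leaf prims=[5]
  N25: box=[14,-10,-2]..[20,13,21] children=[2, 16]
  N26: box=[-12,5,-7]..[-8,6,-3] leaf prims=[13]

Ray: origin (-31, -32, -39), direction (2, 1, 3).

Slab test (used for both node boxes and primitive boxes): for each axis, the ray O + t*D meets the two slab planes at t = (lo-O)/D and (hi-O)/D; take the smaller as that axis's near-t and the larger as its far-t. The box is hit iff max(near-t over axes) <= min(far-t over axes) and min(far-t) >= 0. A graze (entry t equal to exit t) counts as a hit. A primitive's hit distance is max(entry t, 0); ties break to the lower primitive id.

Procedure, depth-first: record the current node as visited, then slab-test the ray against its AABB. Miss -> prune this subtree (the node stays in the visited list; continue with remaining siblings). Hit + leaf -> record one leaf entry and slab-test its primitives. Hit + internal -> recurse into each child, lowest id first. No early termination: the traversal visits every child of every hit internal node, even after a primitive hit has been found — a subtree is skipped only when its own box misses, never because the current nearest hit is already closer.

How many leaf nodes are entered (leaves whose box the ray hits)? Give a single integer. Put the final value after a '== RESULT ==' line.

Traverse from the root:
N0 x:[11/2,51/2] y:[14,51] z:[26/3,20] -> hit [14,20], descend [10, 18]
  N10 x:[11/2,14] y:[15,51] z:[26/3,53/3] -> miss, prune
  N18 x:[14,51/2] y:[14,45] z:[37/3,20] -> hit [14,20], descend [14, 25]
    N14 x:[14,43/2] y:[14,40] z:[43/3,55/3] -> hit [43/3,55/3], descend [8, 20]
      N8 x:[18,43/2] y:[14,23] z:[43/3,55/3] -> hit [18,55/3], descend [3, 15]
        N3 x:[18,39/2] y:[18,23] z:[53/3,55/3] -> hit [18,55/3] leaf, test {P4@t=18}
        N15 x:[37/2,43/2] y:[14,20] z:[43/3,44/3] -> miss, prune
      N20 x:[14,33/2] y:[29,40] z:[46/3,52/3] -> miss, prune
    N25 x:[45/2,51/2] y:[22,45] z:[37/3,20] -> miss, prune

Summary -> nodes [0, 10, 18, 14, 8, 3, 15, 20, 25]; box-tests=9; leaf-entries=1; first=P4

== RESULT ==
1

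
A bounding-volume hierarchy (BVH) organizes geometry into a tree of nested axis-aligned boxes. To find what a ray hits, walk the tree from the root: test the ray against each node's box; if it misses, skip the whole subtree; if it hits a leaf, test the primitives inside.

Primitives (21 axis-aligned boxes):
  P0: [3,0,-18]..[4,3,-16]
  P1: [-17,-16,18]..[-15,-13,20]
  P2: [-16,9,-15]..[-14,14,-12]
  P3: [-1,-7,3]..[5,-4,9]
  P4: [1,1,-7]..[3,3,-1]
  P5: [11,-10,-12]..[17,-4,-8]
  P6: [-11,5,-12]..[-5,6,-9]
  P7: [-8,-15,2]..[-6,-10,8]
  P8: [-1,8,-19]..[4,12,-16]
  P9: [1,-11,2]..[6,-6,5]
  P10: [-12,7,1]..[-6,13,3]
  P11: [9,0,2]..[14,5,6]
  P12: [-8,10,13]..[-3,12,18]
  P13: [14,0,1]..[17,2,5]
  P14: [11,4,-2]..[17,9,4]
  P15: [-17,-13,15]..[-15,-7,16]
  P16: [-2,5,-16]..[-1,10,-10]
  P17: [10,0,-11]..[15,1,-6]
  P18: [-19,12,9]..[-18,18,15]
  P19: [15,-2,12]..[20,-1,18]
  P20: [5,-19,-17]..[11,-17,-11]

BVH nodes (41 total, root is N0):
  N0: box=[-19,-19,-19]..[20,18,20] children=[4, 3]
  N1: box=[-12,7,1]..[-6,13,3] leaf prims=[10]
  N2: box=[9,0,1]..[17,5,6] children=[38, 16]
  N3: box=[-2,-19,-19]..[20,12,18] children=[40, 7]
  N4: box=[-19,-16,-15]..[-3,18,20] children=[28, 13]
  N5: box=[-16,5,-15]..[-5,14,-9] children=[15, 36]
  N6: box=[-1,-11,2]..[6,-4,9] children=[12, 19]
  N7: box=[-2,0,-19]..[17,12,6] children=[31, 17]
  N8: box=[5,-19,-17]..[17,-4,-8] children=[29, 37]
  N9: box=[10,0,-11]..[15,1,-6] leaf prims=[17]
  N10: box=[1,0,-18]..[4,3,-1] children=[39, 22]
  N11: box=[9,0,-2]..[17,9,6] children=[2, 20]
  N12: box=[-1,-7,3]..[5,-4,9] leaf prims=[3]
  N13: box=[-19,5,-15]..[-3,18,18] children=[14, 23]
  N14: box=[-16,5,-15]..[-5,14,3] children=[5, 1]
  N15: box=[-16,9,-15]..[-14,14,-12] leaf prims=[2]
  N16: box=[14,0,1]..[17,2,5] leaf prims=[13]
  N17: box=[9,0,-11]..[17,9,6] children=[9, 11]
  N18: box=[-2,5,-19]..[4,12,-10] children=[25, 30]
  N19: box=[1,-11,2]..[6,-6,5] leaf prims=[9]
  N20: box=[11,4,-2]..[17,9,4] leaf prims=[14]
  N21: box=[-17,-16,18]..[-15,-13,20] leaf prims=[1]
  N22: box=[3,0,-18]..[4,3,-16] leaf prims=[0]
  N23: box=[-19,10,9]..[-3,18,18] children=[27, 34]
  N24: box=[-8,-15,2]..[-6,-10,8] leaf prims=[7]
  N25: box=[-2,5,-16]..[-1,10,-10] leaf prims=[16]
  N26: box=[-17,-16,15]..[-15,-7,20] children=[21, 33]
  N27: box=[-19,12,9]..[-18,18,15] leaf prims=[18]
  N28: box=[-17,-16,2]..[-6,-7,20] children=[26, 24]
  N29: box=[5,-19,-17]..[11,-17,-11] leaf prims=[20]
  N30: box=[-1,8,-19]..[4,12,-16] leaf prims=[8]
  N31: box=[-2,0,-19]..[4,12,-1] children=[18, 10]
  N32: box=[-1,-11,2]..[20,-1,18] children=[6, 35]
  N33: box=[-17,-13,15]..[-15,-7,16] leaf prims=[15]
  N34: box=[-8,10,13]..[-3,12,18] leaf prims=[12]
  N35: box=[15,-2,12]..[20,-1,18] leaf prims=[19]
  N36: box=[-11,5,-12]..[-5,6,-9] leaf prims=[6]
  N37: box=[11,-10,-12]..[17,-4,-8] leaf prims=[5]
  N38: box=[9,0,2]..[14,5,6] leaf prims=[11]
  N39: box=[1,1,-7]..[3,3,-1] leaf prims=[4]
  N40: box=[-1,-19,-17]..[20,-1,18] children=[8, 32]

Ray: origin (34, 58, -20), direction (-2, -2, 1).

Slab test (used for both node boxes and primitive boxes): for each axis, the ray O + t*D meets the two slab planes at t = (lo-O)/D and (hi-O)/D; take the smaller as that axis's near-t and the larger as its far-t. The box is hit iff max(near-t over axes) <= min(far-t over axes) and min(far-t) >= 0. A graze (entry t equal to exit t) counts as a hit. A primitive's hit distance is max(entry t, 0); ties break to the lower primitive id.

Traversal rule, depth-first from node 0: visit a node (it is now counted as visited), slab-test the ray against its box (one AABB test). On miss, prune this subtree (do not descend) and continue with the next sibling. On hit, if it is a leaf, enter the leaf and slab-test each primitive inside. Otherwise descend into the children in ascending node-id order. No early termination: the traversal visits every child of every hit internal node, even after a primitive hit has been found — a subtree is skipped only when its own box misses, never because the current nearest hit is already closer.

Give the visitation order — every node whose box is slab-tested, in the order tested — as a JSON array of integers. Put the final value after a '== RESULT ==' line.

Traverse from the root:
N0 x:[7,53/2] y:[20,77/2] z:[1,40] -> hit [20,53/2], descend [3, 4]
  N3 x:[7,18] y:[23,77/2] z:[1,38] -> miss, prune
  N4 x:[37/2,53/2] y:[20,37] z:[5,40] -> hit [20,53/2], descend [13, 28]
    N13 x:[37/2,53/2] y:[20,53/2] z:[5,38] -> hit [20,53/2], descend [14, 23]
      N14 x:[39/2,25] y:[22,53/2] z:[5,23] -> hit [22,23], descend [1, 5]
        N1 x:[20,23] y:[45/2,51/2] z:[21,23] -> hit [45/2,23] leaf, test {P10@t=45/2}
        N5 x:[39/2,25] y:[22,53/2] z:[5,11] -> miss, prune
      N23 x:[37/2,53/2] y:[20,24] z:[29,38] -> miss, prune
    N28 x:[20,51/2] y:[65/2,37] z:[22,40] -> miss, prune

9 AABB tests over nodes [0, 3, 4, 13, 14, 1, 5, 23, 28]; 1 leaf entered; closest P10.

== RESULT ==
[0, 3, 4, 13, 14, 1, 5, 23, 28]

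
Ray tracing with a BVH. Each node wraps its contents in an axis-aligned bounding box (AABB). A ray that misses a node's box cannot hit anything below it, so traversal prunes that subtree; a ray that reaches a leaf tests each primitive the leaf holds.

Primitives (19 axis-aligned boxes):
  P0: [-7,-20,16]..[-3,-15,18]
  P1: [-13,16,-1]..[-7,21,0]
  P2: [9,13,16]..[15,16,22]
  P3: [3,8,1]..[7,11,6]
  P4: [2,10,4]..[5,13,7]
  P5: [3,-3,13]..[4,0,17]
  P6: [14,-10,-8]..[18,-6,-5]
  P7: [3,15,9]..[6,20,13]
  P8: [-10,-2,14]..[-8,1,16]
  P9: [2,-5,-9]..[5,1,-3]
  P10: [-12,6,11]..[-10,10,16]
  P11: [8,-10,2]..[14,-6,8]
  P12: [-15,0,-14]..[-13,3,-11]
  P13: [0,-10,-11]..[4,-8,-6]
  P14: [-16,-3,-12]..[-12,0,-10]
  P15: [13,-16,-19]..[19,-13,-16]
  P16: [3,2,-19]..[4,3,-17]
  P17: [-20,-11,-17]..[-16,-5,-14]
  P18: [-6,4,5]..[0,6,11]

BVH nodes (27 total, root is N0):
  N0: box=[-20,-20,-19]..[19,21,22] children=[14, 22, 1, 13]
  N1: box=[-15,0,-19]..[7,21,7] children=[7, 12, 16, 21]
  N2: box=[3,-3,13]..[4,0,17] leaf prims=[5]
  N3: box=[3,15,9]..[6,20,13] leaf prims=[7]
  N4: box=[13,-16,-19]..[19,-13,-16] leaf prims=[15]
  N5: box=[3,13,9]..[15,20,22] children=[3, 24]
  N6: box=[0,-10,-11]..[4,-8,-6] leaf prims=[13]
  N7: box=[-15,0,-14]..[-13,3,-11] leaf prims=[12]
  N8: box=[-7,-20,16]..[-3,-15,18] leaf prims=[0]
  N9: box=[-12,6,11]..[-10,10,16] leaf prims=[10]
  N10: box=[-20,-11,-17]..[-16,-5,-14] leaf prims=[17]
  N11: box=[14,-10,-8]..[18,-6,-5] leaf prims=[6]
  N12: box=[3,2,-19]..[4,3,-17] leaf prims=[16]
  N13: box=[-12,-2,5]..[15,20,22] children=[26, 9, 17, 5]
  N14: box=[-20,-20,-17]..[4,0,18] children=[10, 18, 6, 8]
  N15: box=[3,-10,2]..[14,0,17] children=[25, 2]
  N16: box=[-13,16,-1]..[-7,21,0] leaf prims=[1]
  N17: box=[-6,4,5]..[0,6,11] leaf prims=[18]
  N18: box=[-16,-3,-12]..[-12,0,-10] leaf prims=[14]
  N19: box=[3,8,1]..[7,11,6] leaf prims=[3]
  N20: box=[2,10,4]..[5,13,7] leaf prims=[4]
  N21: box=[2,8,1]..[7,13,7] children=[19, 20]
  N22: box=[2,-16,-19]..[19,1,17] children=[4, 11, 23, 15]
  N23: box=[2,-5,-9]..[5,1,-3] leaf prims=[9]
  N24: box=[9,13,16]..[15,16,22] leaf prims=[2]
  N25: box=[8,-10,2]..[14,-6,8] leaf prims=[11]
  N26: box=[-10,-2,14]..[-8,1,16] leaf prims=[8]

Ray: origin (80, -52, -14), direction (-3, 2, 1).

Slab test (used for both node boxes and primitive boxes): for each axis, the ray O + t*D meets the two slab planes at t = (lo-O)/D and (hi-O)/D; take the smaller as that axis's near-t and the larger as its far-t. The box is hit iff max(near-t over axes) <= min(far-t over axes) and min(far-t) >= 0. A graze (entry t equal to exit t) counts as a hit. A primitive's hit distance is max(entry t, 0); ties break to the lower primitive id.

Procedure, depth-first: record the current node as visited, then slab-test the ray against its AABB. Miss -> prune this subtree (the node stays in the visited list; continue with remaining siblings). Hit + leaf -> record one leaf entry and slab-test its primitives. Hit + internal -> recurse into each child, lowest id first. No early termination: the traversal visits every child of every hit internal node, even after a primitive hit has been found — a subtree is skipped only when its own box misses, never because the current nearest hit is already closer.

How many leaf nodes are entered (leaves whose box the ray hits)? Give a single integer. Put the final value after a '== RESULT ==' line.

Walk:
N0 x:[61/3,100/3] y:[16,73/2] z:[-5,36] -> hit [61/3,100/3], descend [1, 13, 14, 22]
  N1 x:[73/3,95/3] y:[26,73/2] z:[-5,21] -> miss, prune
  N13 x:[65/3,92/3] y:[25,36] z:[19,36] -> hit [25,92/3], descend [5, 9, 17, 26]
    N5 x:[65/3,77/3] y:[65/2,36] z:[23,36] -> miss, prune
    N9 x:[30,92/3] y:[29,31] z:[25,30] -> hit [30,30] leaf, test {P10@t=30}
    N17 x:[80/3,86/3] y:[28,29] z:[19,25] -> miss, prune
    N26 x:[88/3,30] y:[25,53/2] z:[28,30] -> miss, prune
  N14 x:[76/3,100/3] y:[16,26] z:[-3,32] -> hit [76/3,26], descend [6, 8, 10, 18]
    N6 x:[76/3,80/3] y:[21,22] z:[3,8] -> miss, prune
    N8 x:[83/3,29] y:[16,37/2] z:[30,32] -> miss, prune
    N10 x:[32,100/3] y:[41/2,47/2] z:[-3,0] -> miss, prune
    N18 x:[92/3,32] y:[49/2,26] z:[2,4] -> miss, prune
  N22 x:[61/3,26] y:[18,53/2] z:[-5,31] -> hit [61/3,26], descend [4, 11, 15, 23]
    N4 x:[61/3,67/3] y:[18,39/2] z:[-5,-2] -> miss, prune
    N11 x:[62/3,22] y:[21,23] z:[6,9] -> miss, prune
    N15 x:[22,77/3] y:[21,26] z:[16,31] -> hit [22,77/3], descend [2, 25]
      N2 x:[76/3,77/3] y:[49/2,26] z:[27,31] -> miss, prune
      N25 x:[22,24] y:[21,23] z:[16,22] -> hit [22,22] leaf, test {P11@t=22}
    N23 x:[25,26] y:[47/2,53/2] z:[5,11] -> miss, prune

19 AABB tests over nodes [0, 1, 13, 5, 9, 17, 26, 14, 6, 8, 10, 18, 22, 4, 11, 15, 2, 25, 23]; 2 leaves entered; closest P11.

== RESULT ==
2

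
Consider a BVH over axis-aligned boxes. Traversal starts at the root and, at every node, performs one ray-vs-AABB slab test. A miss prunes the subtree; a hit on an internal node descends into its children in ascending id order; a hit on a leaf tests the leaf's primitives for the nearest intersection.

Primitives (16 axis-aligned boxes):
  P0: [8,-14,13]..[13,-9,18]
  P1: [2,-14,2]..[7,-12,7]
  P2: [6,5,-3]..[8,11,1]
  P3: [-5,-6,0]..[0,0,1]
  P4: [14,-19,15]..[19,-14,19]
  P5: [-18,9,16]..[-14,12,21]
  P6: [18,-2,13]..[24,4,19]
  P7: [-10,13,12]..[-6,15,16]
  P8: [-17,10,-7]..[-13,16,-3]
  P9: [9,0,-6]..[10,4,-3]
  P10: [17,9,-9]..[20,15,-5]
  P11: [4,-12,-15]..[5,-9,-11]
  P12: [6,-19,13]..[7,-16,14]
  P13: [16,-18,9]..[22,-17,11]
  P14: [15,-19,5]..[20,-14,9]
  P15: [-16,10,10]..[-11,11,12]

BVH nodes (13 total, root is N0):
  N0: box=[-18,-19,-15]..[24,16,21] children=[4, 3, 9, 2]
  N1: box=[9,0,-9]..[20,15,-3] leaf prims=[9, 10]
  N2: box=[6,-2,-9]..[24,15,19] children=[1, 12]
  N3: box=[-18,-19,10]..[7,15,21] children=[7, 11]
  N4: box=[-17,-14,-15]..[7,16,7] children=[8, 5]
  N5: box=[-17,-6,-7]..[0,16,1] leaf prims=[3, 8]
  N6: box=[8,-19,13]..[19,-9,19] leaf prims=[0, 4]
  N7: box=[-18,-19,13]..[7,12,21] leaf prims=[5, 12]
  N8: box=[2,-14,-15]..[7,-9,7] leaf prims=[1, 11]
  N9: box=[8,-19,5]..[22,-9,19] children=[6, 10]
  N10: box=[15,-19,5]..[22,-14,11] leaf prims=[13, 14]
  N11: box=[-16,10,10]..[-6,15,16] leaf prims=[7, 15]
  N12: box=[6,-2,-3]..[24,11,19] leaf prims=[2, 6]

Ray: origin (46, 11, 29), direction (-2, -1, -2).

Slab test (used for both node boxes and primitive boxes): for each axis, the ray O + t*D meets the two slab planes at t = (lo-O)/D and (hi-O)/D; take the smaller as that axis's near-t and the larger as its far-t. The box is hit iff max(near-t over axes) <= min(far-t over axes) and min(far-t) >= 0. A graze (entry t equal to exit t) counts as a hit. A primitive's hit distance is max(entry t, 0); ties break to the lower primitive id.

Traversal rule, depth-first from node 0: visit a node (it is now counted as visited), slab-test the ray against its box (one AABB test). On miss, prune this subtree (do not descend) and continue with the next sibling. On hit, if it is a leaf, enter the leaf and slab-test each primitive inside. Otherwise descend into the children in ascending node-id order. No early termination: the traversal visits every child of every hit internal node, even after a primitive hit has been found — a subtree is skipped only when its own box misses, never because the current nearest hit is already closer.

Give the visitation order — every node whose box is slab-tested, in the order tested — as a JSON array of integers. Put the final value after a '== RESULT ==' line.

Trace the traversal:
N0 x:[11,32] y:[-5,30] z:[4,22] -> hit [11,22], descend [2, 3, 4, 9]
  N2 x:[11,20] y:[-4,13] z:[5,19] -> hit [11,13], descend [1, 12]
    N1 x:[13,37/2] y:[-4,11] z:[16,19] -> miss, prune
    N12 x:[11,20] y:[0,13] z:[5,16] -> hit [11,13] leaf, test {P2(miss), P6(miss)}
  N3 x:[39/2,32] y:[-4,30] z:[4,19/2] -> miss, prune
  N4 x:[39/2,63/2] y:[-5,25] z:[11,22] -> hit [39/2,22], descend [5, 8]
    N5 x:[23,63/2] y:[-5,17] z:[14,18] -> miss, prune
    N8 x:[39/2,22] y:[20,25] z:[11,22] -> hit [20,22] leaf, test {P1(miss), P11@t=41/2}
  N9 x:[12,19] y:[20,30] z:[5,12] -> miss, prune

order=[0, 2, 1, 12, 3, 4, 5, 8, 9]  |boxes|=9  |leaves|=2  hit=P11

== RESULT ==
[0, 2, 1, 12, 3, 4, 5, 8, 9]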